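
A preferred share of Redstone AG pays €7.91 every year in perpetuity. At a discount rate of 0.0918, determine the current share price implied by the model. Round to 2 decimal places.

€86.17

Zero-growth DDM (perpetuity): P₀ = D/r = 7.91 / 0.0918 = 86.1656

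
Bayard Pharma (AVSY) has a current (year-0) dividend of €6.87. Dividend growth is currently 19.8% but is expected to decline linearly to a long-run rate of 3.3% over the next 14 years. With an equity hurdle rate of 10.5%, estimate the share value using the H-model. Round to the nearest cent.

H-model: P₀ = D₀[(1+g_L) + H(g_S−g_L)]/(r−g_L), with H = 14/2 = 7.
P₀ = 6.87 × [(1+0.033) + 7×(0.198−0.033)] / (0.105−0.033)
   = 6.87 × 2.1880 / 0.072 = 208.7717

€208.77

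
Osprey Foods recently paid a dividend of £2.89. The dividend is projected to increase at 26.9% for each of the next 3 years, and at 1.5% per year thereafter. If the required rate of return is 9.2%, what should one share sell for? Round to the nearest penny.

Two-stage DDM. Project D₁…D_3 at 0.269, terminal growth 0.015, discount at r = 0.092.
D_1 = 3.6674
D_2 = 4.6539
D_3 = 5.9059
Terminal value at t=3: TV = D_4/(r−g) = 5.9944/(0.092−0.015) = 77.8499
P₀ = 3.6674/(1+0.092)^1 + 4.6539/(1+0.092)^2 + 5.9059/(1+0.092)^3 + 77.8499/(1+0.092)^3 = 71.5813

£71.58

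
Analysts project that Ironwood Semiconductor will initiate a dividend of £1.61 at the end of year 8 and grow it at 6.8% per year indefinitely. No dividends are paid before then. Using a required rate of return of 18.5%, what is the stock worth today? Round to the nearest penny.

Deferred-dividend DDM. At t=7 the remaining stream is a growing perpetuity with first payment D_8 = 1.61.
V_7 = D_8/(r−g) = 1.61/(0.185−0.068) = 13.7607
P₀ = V_7/(1+r)^7 = 13.7607/(1+0.185)^7 = 4.1938

£4.19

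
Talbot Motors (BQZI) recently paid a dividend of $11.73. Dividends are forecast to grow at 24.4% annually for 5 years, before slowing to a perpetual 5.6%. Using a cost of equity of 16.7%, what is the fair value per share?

$224.93

Two-stage DDM. Project D₁…D_5 at 0.244, terminal growth 0.056, discount at r = 0.167.
D_1 = 14.5921
D_2 = 18.1526
D_3 = 22.5818
D_4 = 28.0918
D_5 = 34.9462
Terminal value at t=5: TV = D_6/(r−g) = 36.9032/(0.167−0.056) = 332.4611
P₀ = 14.5921/(1+0.167)^1 + 18.1526/(1+0.167)^2 + 22.5818/(1+0.167)^3 + 28.0918/(1+0.167)^4 + 34.9462/(1+0.167)^5 + 332.4611/(1+0.167)^5 = 224.9310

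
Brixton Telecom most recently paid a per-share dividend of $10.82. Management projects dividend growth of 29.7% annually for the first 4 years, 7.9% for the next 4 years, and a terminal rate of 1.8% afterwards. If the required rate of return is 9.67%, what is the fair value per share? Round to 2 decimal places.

Three-stage DDM. Project D₁…D_8; terminal Gordon value at t=8 with g = 0.018; discount at r = 0.0967.
D_1 = 14.0335
D_2 = 18.2015
D_3 = 23.6073
D_4 = 30.6187
D_5 = 33.0376
D_6 = 35.6476
D_7 = 38.4637
D_8 = 41.5024
TV_8 = 42.2494/(0.0967−0.018) = 536.8414
P₀ = Σ Dₜ/(1+r)ᵗ + TV_8/(1+r)^8 = 404.8275

$404.83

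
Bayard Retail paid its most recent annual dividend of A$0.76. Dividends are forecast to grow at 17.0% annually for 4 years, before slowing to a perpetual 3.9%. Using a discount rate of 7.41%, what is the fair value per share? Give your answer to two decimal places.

A$35.45

Two-stage DDM. Project D₁…D_4 at 0.17, terminal growth 0.039, discount at r = 0.0741.
D_1 = 0.8892
D_2 = 1.0404
D_3 = 1.2172
D_4 = 1.4242
Terminal value at t=4: TV = D_5/(r−g) = 1.4797/(0.0741−0.039) = 42.1566
P₀ = 0.8892/(1+0.0741)^1 + 1.0404/(1+0.0741)^2 + 1.2172/(1+0.0741)^3 + 1.4242/(1+0.0741)^4 + 42.1566/(1+0.0741)^4 = 35.4547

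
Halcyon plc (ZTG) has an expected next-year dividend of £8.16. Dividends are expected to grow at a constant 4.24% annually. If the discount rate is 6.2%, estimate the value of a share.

Gordon growth model: P₀ = D₁/(r − g), with D₁ = 8.16 given directly.
P₀ = 8.1600 / (0.062 − 0.0424) = 8.1600 / 0.0196 = 416.3265

£416.33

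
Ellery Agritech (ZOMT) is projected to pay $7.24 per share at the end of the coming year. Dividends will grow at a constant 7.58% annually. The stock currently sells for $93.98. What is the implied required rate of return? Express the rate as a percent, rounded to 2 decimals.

15.28%

Rearranging the constant-growth DDM: r = D₁/P₀ + g.
r = 7.2400 / 93.98 + 0.0758 = 0.07704 + 0.0758 = 0.15284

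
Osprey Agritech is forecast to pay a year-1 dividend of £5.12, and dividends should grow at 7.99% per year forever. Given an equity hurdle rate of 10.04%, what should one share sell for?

£249.76

Gordon growth model: P₀ = D₁/(r − g), with D₁ = 5.12 given directly.
P₀ = 5.1200 / (0.1004 − 0.0799) = 5.1200 / 0.0205 = 249.7561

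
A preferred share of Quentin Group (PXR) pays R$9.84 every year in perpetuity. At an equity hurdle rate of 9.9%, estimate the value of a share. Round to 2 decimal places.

R$99.39

Zero-growth DDM (perpetuity): P₀ = D/r = 9.84 / 0.099 = 99.3939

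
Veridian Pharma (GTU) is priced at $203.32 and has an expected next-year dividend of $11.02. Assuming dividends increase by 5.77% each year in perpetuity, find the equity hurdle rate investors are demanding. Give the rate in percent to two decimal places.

Rearranging the constant-growth DDM: r = D₁/P₀ + g.
r = 11.0200 / 203.32 + 0.0577 = 0.05420 + 0.0577 = 0.11190

11.19%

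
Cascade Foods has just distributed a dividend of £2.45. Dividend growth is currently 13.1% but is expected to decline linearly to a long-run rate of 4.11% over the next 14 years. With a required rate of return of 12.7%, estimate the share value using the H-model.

£47.64

H-model: P₀ = D₀[(1+g_L) + H(g_S−g_L)]/(r−g_L), with H = 14/2 = 7.
P₀ = 2.45 × [(1+0.0411) + 7×(0.131−0.0411)] / (0.127−0.0411)
   = 2.45 × 1.6704 / 0.0859 = 47.6424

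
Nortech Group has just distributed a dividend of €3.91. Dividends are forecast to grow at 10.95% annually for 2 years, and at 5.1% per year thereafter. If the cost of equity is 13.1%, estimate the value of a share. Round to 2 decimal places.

€57.03

Two-stage DDM. Project D₁…D_2 at 0.1095, terminal growth 0.051, discount at r = 0.131.
D_1 = 4.3381
D_2 = 4.8132
Terminal value at t=2: TV = D_3/(r−g) = 5.0586/(0.131−0.051) = 63.2330
P₀ = 4.3381/(1+0.131)^1 + 4.8132/(1+0.131)^2 + 63.2330/(1+0.131)^2 = 57.0316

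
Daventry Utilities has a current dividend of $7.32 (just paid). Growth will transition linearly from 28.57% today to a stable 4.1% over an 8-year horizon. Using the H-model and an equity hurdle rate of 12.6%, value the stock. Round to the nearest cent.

$173.94

H-model: P₀ = D₀[(1+g_L) + H(g_S−g_L)]/(r−g_L), with H = 8/2 = 4.
P₀ = 7.32 × [(1+0.041) + 4×(0.2857−0.041)] / (0.126−0.041)
   = 7.32 × 2.0198 / 0.085 = 173.9404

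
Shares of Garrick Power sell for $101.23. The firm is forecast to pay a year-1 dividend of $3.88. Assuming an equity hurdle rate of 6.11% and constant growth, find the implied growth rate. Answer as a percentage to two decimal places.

From P₀ = D₁/(r − g), the implied growth is g = r − D₁/P₀.
g = 0.0611 − 3.88/101.23 = 0.0611 − 0.03833 = 0.02277

2.28%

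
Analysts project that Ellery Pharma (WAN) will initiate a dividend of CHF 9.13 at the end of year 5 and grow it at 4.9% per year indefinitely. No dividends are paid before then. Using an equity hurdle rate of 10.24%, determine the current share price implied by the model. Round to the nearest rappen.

Deferred-dividend DDM. At t=4 the remaining stream is a growing perpetuity with first payment D_5 = 9.13.
V_4 = D_5/(r−g) = 9.13/(0.1024−0.049) = 170.9738
P₀ = V_4/(1+r)^4 = 170.9738/(1+0.1024)^4 = 115.7638

CHF 115.76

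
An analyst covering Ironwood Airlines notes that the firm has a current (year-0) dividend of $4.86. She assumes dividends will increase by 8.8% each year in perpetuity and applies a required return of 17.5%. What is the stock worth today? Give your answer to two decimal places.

Gordon growth model: P₀ = D₁/(r − g). D₁ = 4.86 × (1 + 0.088) = 5.2877.
P₀ = 5.2877 / (0.175 − 0.088) = 5.2877 / 0.087 = 60.7779

$60.78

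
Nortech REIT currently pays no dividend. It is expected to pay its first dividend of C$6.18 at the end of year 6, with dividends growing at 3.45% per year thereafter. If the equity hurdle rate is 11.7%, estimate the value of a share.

C$43.08

Deferred-dividend DDM. At t=5 the remaining stream is a growing perpetuity with first payment D_6 = 6.18.
V_5 = D_6/(r−g) = 6.18/(0.117−0.0345) = 74.9091
P₀ = V_5/(1+r)^5 = 74.9091/(1+0.117)^5 = 43.0793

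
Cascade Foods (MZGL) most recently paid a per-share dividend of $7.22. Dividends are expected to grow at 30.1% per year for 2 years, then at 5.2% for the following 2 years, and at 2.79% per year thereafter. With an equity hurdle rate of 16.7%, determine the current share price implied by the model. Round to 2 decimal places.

$86.29

Three-stage DDM. Project D₁…D_4; terminal Gordon value at t=4 with g = 0.0279; discount at r = 0.167.
D_1 = 9.3932
D_2 = 12.2206
D_3 = 12.8560
D_4 = 13.5246
TV_4 = 13.9019/(0.167−0.0279) = 99.9418
P₀ = Σ Dₜ/(1+r)ᵗ + TV_4/(1+r)^4 = 86.2876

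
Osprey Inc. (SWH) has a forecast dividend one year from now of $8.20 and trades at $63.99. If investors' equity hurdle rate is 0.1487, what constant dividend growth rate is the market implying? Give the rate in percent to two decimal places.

2.06%

From P₀ = D₁/(r − g), the implied growth is g = r − D₁/P₀.
g = 0.1487 − 8.20/63.99 = 0.1487 − 0.12815 = 0.02055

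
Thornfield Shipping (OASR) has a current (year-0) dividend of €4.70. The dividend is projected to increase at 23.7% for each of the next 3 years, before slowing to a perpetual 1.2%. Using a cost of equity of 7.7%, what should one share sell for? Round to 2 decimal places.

Two-stage DDM. Project D₁…D_3 at 0.237, terminal growth 0.012, discount at r = 0.077.
D_1 = 5.8139
D_2 = 7.1918
D_3 = 8.8962
Terminal value at t=3: TV = D_4/(r−g) = 9.0030/(0.077−0.012) = 138.5078
P₀ = 5.8139/(1+0.077)^1 + 7.1918/(1+0.077)^2 + 8.8962/(1+0.077)^3 + 138.5078/(1+0.077)^3 = 129.5931

€129.59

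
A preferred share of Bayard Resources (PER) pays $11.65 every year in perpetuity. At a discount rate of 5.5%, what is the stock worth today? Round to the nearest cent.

$211.82

Zero-growth DDM (perpetuity): P₀ = D/r = 11.65 / 0.055 = 211.8182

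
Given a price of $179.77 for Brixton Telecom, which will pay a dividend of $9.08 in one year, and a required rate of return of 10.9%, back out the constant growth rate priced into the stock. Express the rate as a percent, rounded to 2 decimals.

5.85%

From P₀ = D₁/(r − g), the implied growth is g = r − D₁/P₀.
g = 0.109 − 9.08/179.77 = 0.109 − 0.05051 = 0.05849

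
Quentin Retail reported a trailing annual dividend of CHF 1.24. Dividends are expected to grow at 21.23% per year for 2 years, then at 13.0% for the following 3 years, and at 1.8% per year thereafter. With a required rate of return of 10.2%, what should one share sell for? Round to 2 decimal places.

CHF 27.21

Three-stage DDM. Project D₁…D_5; terminal Gordon value at t=5 with g = 0.018; discount at r = 0.102.
D_1 = 1.5033
D_2 = 1.8224
D_3 = 2.0593
D_4 = 2.3270
D_5 = 2.6295
TV_5 = 2.6769/(0.102−0.018) = 31.8673
P₀ = Σ Dₜ/(1+r)ᵗ + TV_5/(1+r)^5 = 27.2076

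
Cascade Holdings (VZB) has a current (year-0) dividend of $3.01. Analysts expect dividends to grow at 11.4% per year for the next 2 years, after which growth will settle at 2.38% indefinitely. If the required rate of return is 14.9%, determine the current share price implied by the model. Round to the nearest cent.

Two-stage DDM. Project D₁…D_2 at 0.114, terminal growth 0.0238, discount at r = 0.149.
D_1 = 3.3531
D_2 = 3.7354
Terminal value at t=2: TV = D_3/(r−g) = 3.8243/(0.149−0.0238) = 30.5455
P₀ = 3.3531/(1+0.149)^1 + 3.7354/(1+0.149)^2 + 30.5455/(1+0.149)^2 = 28.8848

$28.88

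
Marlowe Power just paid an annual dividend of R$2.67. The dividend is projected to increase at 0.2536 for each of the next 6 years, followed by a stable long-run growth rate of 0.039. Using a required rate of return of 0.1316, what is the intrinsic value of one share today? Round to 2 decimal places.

R$78.65

Two-stage DDM. Project D₁…D_6 at 0.2536, terminal growth 0.039, discount at r = 0.1316.
D_1 = 3.3471
D_2 = 4.1959
D_3 = 5.2600
D_4 = 6.5940
D_5 = 8.2662
D_6 = 10.3625
Terminal value at t=6: TV = D_7/(r−g) = 10.7667/(0.1316−0.039) = 116.2705
P₀ = 3.3471/(1+0.1316)^1 + 4.1959/(1+0.1316)^2 + 5.2600/(1+0.1316)^3 + 6.5940/(1+0.1316)^4 + 8.2662/(1+0.1316)^5 + 10.3625/(1+0.1316)^6 + 116.2705/(1+0.1316)^6 = 78.6510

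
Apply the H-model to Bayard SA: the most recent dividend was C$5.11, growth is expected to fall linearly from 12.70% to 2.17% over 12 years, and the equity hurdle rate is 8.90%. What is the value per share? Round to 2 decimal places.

C$125.55

H-model: P₀ = D₀[(1+g_L) + H(g_S−g_L)]/(r−g_L), with H = 12/2 = 6.
P₀ = 5.11 × [(1+0.0217) + 6×(0.127−0.0217)] / (0.089−0.0217)
   = 5.11 × 1.6535 / 0.0673 = 125.5481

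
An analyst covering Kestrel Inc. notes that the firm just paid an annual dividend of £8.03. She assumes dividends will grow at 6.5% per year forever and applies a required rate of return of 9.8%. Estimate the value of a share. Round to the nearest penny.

Gordon growth model: P₀ = D₁/(r − g). D₁ = 8.03 × (1 + 0.065) = 8.5519.
P₀ = 8.5519 / (0.098 − 0.065) = 8.5519 / 0.033 = 259.1500

£259.15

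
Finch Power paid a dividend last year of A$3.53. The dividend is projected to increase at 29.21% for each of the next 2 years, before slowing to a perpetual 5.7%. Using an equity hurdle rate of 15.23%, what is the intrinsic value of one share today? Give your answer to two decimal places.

Two-stage DDM. Project D₁…D_2 at 0.2921, terminal growth 0.057, discount at r = 0.1523.
D_1 = 4.5611
D_2 = 5.8934
Terminal value at t=2: TV = D_3/(r−g) = 6.2293/(0.1523−0.057) = 65.3656
P₀ = 4.5611/(1+0.1523)^1 + 5.8934/(1+0.1523)^2 + 65.3656/(1+0.1523)^2 = 57.6254

A$57.63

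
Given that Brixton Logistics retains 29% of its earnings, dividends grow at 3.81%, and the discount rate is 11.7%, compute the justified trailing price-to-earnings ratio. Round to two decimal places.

9.34

Payout ratio b = 1 − 0.29 = 0.71.
Justified trailing P/E = b(1+g)/(r−g) = 0.71×(1+0.0381)/(0.117−0.0381) = 9.3416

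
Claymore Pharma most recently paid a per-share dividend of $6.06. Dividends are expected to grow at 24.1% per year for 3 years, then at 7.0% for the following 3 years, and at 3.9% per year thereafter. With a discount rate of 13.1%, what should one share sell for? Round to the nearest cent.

$120.03

Three-stage DDM. Project D₁…D_6; terminal Gordon value at t=6 with g = 0.039; discount at r = 0.131.
D_1 = 7.5205
D_2 = 9.3329
D_3 = 11.5821
D_4 = 12.3929
D_5 = 13.2604
D_6 = 14.1886
TV_6 = 14.7419/(0.131−0.039) = 160.2386
P₀ = Σ Dₜ/(1+r)ᵗ + TV_6/(1+r)^6 = 120.0277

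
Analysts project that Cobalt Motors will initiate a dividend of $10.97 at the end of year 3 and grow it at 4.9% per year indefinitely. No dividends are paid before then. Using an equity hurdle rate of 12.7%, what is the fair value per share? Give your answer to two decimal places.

$110.73

Deferred-dividend DDM. At t=2 the remaining stream is a growing perpetuity with first payment D_3 = 10.97.
V_2 = D_3/(r−g) = 10.97/(0.127−0.049) = 140.6410
P₀ = V_2/(1+r)^2 = 140.6410/(1+0.127)^2 = 110.7297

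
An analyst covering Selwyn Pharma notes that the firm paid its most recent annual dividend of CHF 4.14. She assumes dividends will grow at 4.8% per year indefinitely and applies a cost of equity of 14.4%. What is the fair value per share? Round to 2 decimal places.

Gordon growth model: P₀ = D₁/(r − g). D₁ = 4.14 × (1 + 0.048) = 4.3387.
P₀ = 4.3387 / (0.144 − 0.048) = 4.3387 / 0.096 = 45.1950

CHF 45.19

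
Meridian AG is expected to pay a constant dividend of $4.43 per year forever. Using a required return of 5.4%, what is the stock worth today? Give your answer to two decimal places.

$82.04

Zero-growth DDM (perpetuity): P₀ = D/r = 4.43 / 0.054 = 82.0370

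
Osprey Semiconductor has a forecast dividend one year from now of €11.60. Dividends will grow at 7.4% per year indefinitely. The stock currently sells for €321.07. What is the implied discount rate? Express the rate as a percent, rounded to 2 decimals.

11.01%

Rearranging the constant-growth DDM: r = D₁/P₀ + g.
r = 11.6000 / 321.07 + 0.074 = 0.03613 + 0.074 = 0.11013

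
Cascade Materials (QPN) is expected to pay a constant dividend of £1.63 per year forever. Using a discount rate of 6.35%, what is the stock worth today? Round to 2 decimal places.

Zero-growth DDM (perpetuity): P₀ = D/r = 1.63 / 0.0635 = 25.6693

£25.67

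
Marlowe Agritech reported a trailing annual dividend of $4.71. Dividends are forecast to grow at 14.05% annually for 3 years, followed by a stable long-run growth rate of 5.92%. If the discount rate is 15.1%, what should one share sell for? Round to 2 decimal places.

$66.74

Two-stage DDM. Project D₁…D_3 at 0.1405, terminal growth 0.0592, discount at r = 0.151.
D_1 = 5.3718
D_2 = 6.1265
D_3 = 6.9873
Terminal value at t=3: TV = D_4/(r−g) = 7.4009/(0.151−0.0592) = 80.6199
P₀ = 5.3718/(1+0.151)^1 + 6.1265/(1+0.151)^2 + 6.9873/(1+0.151)^3 + 80.6199/(1+0.151)^3 = 66.7446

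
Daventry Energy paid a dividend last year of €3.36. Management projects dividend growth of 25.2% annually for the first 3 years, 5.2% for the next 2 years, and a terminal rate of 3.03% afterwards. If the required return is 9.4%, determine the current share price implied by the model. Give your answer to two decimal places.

Three-stage DDM. Project D₁…D_5; terminal Gordon value at t=5 with g = 0.0303; discount at r = 0.094.
D_1 = 4.2067
D_2 = 5.2668
D_3 = 6.5941
D_4 = 6.9369
D_5 = 7.2977
TV_5 = 7.5188/(0.094−0.0303) = 118.0342
P₀ = Σ Dₜ/(1+r)ᵗ + TV_5/(1+r)^5 = 98.1037

€98.10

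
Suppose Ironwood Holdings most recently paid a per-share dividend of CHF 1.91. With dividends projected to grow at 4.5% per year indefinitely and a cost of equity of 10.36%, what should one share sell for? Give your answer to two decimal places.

Gordon growth model: P₀ = D₁/(r − g). D₁ = 1.91 × (1 + 0.045) = 1.9959.
P₀ = 1.9959 / (0.1036 − 0.045) = 1.9959 / 0.0586 = 34.0606

CHF 34.06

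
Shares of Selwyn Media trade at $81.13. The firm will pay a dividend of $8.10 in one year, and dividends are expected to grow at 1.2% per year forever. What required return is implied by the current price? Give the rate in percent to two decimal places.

Rearranging the constant-growth DDM: r = D₁/P₀ + g.
r = 8.1000 / 81.13 + 0.012 = 0.09984 + 0.012 = 0.11184

11.18%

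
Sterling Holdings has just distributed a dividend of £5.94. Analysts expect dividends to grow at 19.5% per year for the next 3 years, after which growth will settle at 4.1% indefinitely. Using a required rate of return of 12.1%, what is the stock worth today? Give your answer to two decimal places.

Two-stage DDM. Project D₁…D_3 at 0.195, terminal growth 0.041, discount at r = 0.121.
D_1 = 7.0983
D_2 = 8.4825
D_3 = 10.1365
Terminal value at t=3: TV = D_4/(r−g) = 10.5521/(0.121−0.041) = 131.9019
P₀ = 7.0983/(1+0.121)^1 + 8.4825/(1+0.121)^2 + 10.1365/(1+0.121)^3 + 131.9019/(1+0.121)^3 = 113.9120

£113.91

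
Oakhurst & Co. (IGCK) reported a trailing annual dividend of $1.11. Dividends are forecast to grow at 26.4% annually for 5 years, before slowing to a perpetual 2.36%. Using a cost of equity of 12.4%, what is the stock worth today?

Two-stage DDM. Project D₁…D_5 at 0.264, terminal growth 0.0236, discount at r = 0.124.
D_1 = 1.4030
D_2 = 1.7734
D_3 = 2.2416
D_4 = 2.8334
D_5 = 3.5814
Terminal value at t=5: TV = D_6/(r−g) = 3.6660/(0.124−0.0236) = 36.5136
P₀ = 1.4030/(1+0.124)^1 + 1.7734/(1+0.124)^2 + 2.2416/(1+0.124)^3 + 2.8334/(1+0.124)^4 + 3.5814/(1+0.124)^5 + 36.5136/(1+0.124)^5 = 28.3548

$28.35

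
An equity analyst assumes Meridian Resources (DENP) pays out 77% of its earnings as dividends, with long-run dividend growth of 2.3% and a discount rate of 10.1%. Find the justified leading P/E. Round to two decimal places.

Justified leading P/E = b/(r−g) = 0.77/(0.101−0.023) = 9.8718

9.87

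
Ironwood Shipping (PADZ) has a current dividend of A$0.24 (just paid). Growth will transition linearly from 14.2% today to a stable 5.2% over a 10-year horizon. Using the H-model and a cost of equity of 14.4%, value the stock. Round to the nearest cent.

H-model: P₀ = D₀[(1+g_L) + H(g_S−g_L)]/(r−g_L), with H = 10/2 = 5.
P₀ = 0.24 × [(1+0.052) + 5×(0.142−0.052)] / (0.144−0.052)
   = 0.24 × 1.5020 / 0.092 = 3.9183

A$3.92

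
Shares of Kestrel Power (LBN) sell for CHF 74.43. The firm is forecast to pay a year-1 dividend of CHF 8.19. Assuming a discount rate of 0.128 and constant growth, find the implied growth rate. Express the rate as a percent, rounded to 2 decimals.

From P₀ = D₁/(r − g), the implied growth is g = r − D₁/P₀.
g = 0.128 − 8.19/74.43 = 0.128 − 0.11004 = 0.01796

1.80%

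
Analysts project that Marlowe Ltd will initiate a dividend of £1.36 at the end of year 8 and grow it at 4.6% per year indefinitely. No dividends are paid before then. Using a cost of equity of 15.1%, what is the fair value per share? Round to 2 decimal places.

Deferred-dividend DDM. At t=7 the remaining stream is a growing perpetuity with first payment D_8 = 1.36.
V_7 = D_8/(r−g) = 1.36/(0.151−0.046) = 12.9524
P₀ = V_7/(1+r)^7 = 12.9524/(1+0.151)^7 = 4.8397

£4.84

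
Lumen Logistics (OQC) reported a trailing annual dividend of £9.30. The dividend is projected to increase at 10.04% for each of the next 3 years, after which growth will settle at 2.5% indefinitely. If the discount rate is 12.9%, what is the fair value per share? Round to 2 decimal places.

£111.38

Two-stage DDM. Project D₁…D_3 at 0.1004, terminal growth 0.025, discount at r = 0.129.
D_1 = 10.2337
D_2 = 11.2612
D_3 = 12.3918
Terminal value at t=3: TV = D_4/(r−g) = 12.7016/(0.129−0.025) = 122.1308
P₀ = 10.2337/(1+0.129)^1 + 11.2612/(1+0.129)^2 + 12.3918/(1+0.129)^3 + 122.1308/(1+0.129)^3 = 111.3781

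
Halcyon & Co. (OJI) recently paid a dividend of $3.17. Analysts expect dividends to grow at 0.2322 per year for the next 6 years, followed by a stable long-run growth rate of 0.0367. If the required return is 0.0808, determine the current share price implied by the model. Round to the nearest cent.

$194.49

Two-stage DDM. Project D₁…D_6 at 0.2322, terminal growth 0.0367, discount at r = 0.0808.
D_1 = 3.9061
D_2 = 4.8131
D_3 = 5.9307
D_4 = 7.3078
D_5 = 9.0046
D_6 = 11.0955
Terminal value at t=6: TV = D_7/(r−g) = 11.5027/(0.0808−0.0367) = 260.8321
P₀ = 3.9061/(1+0.0808)^1 + 4.8131/(1+0.0808)^2 + 5.9307/(1+0.0808)^3 + 7.3078/(1+0.0808)^4 + 9.0046/(1+0.0808)^5 + 11.0955/(1+0.0808)^6 + 260.8321/(1+0.0808)^6 = 194.4940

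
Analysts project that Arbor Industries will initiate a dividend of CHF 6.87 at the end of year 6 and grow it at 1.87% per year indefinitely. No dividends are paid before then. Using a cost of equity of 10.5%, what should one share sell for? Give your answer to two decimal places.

Deferred-dividend DDM. At t=5 the remaining stream is a growing perpetuity with first payment D_6 = 6.87.
V_5 = D_6/(r−g) = 6.87/(0.105−0.0187) = 79.6060
P₀ = V_5/(1+r)^5 = 79.6060/(1+0.105)^5 = 48.3208

CHF 48.32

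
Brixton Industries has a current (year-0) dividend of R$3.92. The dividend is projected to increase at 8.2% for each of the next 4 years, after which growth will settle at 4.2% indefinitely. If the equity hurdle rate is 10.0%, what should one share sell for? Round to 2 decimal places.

Two-stage DDM. Project D₁…D_4 at 0.082, terminal growth 0.042, discount at r = 0.1.
D_1 = 4.2414
D_2 = 4.5892
D_3 = 4.9656
D_4 = 5.3727
Terminal value at t=4: TV = D_5/(r−g) = 5.5984/(0.1−0.042) = 96.5239
P₀ = 4.2414/(1+0.1)^1 + 4.5892/(1+0.1)^2 + 4.9656/(1+0.1)^3 + 5.3727/(1+0.1)^4 + 96.5239/(1+0.1)^4 = 80.9761

R$80.98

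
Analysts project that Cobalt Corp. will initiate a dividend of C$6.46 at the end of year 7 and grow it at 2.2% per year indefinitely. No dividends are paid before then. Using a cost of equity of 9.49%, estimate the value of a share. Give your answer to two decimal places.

Deferred-dividend DDM. At t=6 the remaining stream is a growing perpetuity with first payment D_7 = 6.46.
V_6 = D_7/(r−g) = 6.46/(0.0949−0.022) = 88.6145
P₀ = V_6/(1+r)^6 = 88.6145/(1+0.0949)^6 = 51.4349

C$51.43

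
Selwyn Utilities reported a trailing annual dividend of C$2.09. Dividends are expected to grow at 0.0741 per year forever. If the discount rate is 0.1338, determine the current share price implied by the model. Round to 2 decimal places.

Gordon growth model: P₀ = D₁/(r − g). D₁ = 2.09 × (1 + 0.0741) = 2.2449.
P₀ = 2.2449 / (0.1338 − 0.0741) = 2.2449 / 0.0597 = 37.6025

C$37.60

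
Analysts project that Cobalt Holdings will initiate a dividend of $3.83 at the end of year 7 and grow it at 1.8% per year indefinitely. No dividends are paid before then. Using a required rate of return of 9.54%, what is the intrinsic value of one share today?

$28.64

Deferred-dividend DDM. At t=6 the remaining stream is a growing perpetuity with first payment D_7 = 3.83.
V_6 = D_7/(r−g) = 3.83/(0.0954−0.018) = 49.4832
P₀ = V_6/(1+r)^6 = 49.4832/(1+0.0954)^6 = 28.6432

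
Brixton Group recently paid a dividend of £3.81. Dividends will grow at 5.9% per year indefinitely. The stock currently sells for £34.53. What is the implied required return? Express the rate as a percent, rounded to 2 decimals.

17.58%

Rearranging the constant-growth DDM: r = D₁/P₀ + g.
D₁ = 3.81 × (1 + 0.059) = 4.0348.
r = 4.0348 / 34.53 + 0.059 = 0.11685 + 0.059 = 0.17585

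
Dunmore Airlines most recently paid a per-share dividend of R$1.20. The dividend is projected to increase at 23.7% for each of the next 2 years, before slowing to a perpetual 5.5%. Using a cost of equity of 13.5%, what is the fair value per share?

Two-stage DDM. Project D₁…D_2 at 0.237, terminal growth 0.055, discount at r = 0.135.
D_1 = 1.4844
D_2 = 1.8362
Terminal value at t=2: TV = D_3/(r−g) = 1.9372/(0.135−0.055) = 24.2149
P₀ = 1.4844/(1+0.135)^1 + 1.8362/(1+0.135)^2 + 24.2149/(1+0.135)^2 = 21.5303

R$21.53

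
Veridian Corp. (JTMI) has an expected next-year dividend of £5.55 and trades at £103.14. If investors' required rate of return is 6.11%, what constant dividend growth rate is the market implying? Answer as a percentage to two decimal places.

0.73%

From P₀ = D₁/(r − g), the implied growth is g = r − D₁/P₀.
g = 0.0611 − 5.55/103.14 = 0.0611 − 0.05381 = 0.00729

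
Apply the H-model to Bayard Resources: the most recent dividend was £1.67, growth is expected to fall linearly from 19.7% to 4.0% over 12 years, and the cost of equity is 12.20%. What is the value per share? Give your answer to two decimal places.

£40.37

H-model: P₀ = D₀[(1+g_L) + H(g_S−g_L)]/(r−g_L), with H = 12/2 = 6.
P₀ = 1.67 × [(1+0.04) + 6×(0.197−0.04)] / (0.122−0.04)
   = 1.67 × 1.9820 / 0.082 = 40.3651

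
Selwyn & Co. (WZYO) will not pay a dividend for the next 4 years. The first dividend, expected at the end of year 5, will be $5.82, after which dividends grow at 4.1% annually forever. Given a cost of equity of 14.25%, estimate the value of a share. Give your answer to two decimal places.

$33.65

Deferred-dividend DDM. At t=4 the remaining stream is a growing perpetuity with first payment D_5 = 5.82.
V_4 = D_5/(r−g) = 5.82/(0.1425−0.041) = 57.3399
P₀ = V_4/(1+r)^4 = 57.3399/(1+0.1425)^4 = 33.6536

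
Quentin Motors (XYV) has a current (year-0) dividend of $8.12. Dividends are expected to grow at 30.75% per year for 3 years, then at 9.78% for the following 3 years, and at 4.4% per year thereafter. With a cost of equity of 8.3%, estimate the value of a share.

$478.37

Three-stage DDM. Project D₁…D_6; terminal Gordon value at t=6 with g = 0.044; discount at r = 0.083.
D_1 = 10.6169
D_2 = 13.8816
D_3 = 18.1502
D_4 = 19.9253
D_5 = 21.8740
D_6 = 24.0132
TV_6 = 25.0698/(0.083−0.044) = 642.8160
P₀ = Σ Dₜ/(1+r)ᵗ + TV_6/(1+r)^6 = 478.3730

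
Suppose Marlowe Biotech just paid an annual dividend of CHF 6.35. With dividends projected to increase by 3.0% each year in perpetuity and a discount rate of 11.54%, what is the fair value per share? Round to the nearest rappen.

Gordon growth model: P₀ = D₁/(r − g). D₁ = 6.35 × (1 + 0.03) = 6.5405.
P₀ = 6.5405 / (0.1154 − 0.03) = 6.5405 / 0.0854 = 76.5867

CHF 76.59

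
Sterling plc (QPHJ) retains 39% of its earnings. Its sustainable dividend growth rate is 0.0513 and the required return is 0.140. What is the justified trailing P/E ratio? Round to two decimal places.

Payout ratio b = 1 − 0.39 = 0.61.
Justified trailing P/E = b(1+g)/(r−g) = 0.61×(1+0.0513)/(0.14−0.0513) = 7.2299

7.23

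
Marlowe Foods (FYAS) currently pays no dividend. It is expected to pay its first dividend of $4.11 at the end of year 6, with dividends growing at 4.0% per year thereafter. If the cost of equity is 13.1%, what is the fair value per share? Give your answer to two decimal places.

$24.41

Deferred-dividend DDM. At t=5 the remaining stream is a growing perpetuity with first payment D_6 = 4.11.
V_5 = D_6/(r−g) = 4.11/(0.131−0.04) = 45.1648
P₀ = V_5/(1+r)^5 = 45.1648/(1+0.131)^5 = 24.4055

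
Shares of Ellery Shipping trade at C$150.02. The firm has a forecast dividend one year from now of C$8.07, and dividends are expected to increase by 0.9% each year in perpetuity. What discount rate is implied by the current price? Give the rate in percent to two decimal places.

Rearranging the constant-growth DDM: r = D₁/P₀ + g.
r = 8.0700 / 150.02 + 0.009 = 0.05379 + 0.009 = 0.06279

6.28%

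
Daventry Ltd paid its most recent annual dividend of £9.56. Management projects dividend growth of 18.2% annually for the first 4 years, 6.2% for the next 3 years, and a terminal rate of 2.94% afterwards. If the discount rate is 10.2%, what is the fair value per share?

£241.55

Three-stage DDM. Project D₁…D_7; terminal Gordon value at t=7 with g = 0.0294; discount at r = 0.102.
D_1 = 11.2999
D_2 = 13.3565
D_3 = 15.7874
D_4 = 18.6607
D_5 = 19.8177
D_6 = 21.0464
D_7 = 22.3512
TV_7 = 23.0084/(0.102−0.0294) = 316.9194
P₀ = Σ Dₜ/(1+r)ᵗ + TV_7/(1+r)^7 = 241.5475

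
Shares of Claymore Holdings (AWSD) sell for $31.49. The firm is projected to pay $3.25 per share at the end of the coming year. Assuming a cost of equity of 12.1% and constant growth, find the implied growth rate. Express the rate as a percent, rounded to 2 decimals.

1.78%

From P₀ = D₁/(r − g), the implied growth is g = r − D₁/P₀.
g = 0.121 − 3.25/31.49 = 0.121 − 0.10321 = 0.01779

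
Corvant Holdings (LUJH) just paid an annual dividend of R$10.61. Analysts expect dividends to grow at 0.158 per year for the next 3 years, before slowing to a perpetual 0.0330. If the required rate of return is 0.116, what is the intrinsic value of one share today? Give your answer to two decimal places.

R$181.81

Two-stage DDM. Project D₁…D_3 at 0.158, terminal growth 0.033, discount at r = 0.116.
D_1 = 12.2864
D_2 = 14.2276
D_3 = 16.4756
Terminal value at t=3: TV = D_4/(r−g) = 17.0193/(0.116−0.033) = 205.0517
P₀ = 12.2864/(1+0.116)^1 + 14.2276/(1+0.116)^2 + 16.4756/(1+0.116)^3 + 205.0517/(1+0.116)^3 = 181.8132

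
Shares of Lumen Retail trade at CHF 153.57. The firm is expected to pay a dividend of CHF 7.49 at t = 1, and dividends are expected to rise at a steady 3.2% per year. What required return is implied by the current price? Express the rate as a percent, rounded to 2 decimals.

Rearranging the constant-growth DDM: r = D₁/P₀ + g.
r = 7.4900 / 153.57 + 0.032 = 0.04877 + 0.032 = 0.08077

8.08%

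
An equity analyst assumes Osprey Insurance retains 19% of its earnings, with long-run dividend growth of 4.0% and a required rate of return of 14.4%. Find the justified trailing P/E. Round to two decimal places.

Payout ratio b = 1 − 0.19 = 0.81.
Justified trailing P/E = b(1+g)/(r−g) = 0.81×(1+0.04)/(0.144−0.04) = 8.1000

8.10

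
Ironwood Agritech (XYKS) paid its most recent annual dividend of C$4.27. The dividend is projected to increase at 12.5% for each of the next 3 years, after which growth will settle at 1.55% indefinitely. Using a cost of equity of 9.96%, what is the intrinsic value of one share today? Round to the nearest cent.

Two-stage DDM. Project D₁…D_3 at 0.125, terminal growth 0.0155, discount at r = 0.0996.
D_1 = 4.8037
D_2 = 5.4042
D_3 = 6.0797
Terminal value at t=3: TV = D_4/(r−g) = 6.1740/(0.0996−0.0155) = 73.4124
P₀ = 4.8037/(1+0.0996)^1 + 5.4042/(1+0.0996)^2 + 6.0797/(1+0.0996)^3 + 73.4124/(1+0.0996)^3 = 68.6270

C$68.63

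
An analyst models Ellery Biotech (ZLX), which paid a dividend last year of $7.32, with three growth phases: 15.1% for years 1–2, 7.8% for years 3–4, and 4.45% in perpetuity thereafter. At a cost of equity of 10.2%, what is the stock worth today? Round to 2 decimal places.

Three-stage DDM. Project D₁…D_4; terminal Gordon value at t=4 with g = 0.0445; discount at r = 0.102.
D_1 = 8.4253
D_2 = 9.6975
D_3 = 10.4540
D_4 = 11.2694
TV_4 = 11.7708/(0.102−0.0445) = 204.7104
P₀ = Σ Dₜ/(1+r)ᵗ + TV_4/(1+r)^4 = 169.8915

$169.89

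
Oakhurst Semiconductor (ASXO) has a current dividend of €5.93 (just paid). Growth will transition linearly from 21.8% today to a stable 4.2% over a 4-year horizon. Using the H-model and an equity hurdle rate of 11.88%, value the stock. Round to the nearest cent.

H-model: P₀ = D₀[(1+g_L) + H(g_S−g_L)]/(r−g_L), with H = 4/2 = 2.
P₀ = 5.93 × [(1+0.042) + 2×(0.218−0.042)] / (0.1188−0.042)
   = 5.93 × 1.3940 / 0.0768 = 107.6357

€107.64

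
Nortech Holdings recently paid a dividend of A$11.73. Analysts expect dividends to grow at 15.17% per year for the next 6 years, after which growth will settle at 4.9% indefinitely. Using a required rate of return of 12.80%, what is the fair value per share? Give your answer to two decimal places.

Two-stage DDM. Project D₁…D_6 at 0.1517, terminal growth 0.049, discount at r = 0.128.
D_1 = 13.5094
D_2 = 15.5588
D_3 = 17.9191
D_4 = 20.6374
D_5 = 23.7681
D_6 = 27.3737
Terminal value at t=6: TV = D_7/(r−g) = 28.7151/(0.128−0.049) = 363.4817
P₀ = 13.5094/(1+0.128)^1 + 15.5588/(1+0.128)^2 + 17.9191/(1+0.128)^3 + 20.6374/(1+0.128)^4 + 23.7681/(1+0.128)^5 + 27.3737/(1+0.128)^6 + 363.4817/(1+0.128)^6 = 252.1932

A$252.19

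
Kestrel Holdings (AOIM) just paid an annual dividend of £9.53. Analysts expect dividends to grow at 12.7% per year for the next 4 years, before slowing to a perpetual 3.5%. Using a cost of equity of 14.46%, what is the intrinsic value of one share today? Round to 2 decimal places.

Two-stage DDM. Project D₁…D_4 at 0.127, terminal growth 0.035, discount at r = 0.1446.
D_1 = 10.7403
D_2 = 12.1043
D_3 = 13.6416
D_4 = 15.3741
Terminal value at t=4: TV = D_5/(r−g) = 15.9122/(0.1446−0.035) = 145.1839
P₀ = 10.7403/(1+0.1446)^1 + 12.1043/(1+0.1446)^2 + 13.6416/(1+0.1446)^3 + 15.3741/(1+0.1446)^4 + 145.1839/(1+0.1446)^4 = 121.2639

£121.26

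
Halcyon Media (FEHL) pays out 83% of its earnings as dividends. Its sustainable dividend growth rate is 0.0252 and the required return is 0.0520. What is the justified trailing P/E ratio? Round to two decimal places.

Justified trailing P/E = b(1+g)/(r−g) = 0.83×(1+0.0252)/(0.052−0.0252) = 31.7506

31.75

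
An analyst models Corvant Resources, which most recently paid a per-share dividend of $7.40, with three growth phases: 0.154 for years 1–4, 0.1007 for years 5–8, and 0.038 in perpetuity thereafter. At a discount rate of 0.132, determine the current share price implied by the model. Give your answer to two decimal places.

Three-stage DDM. Project D₁…D_8; terminal Gordon value at t=8 with g = 0.038; discount at r = 0.132.
D_1 = 8.5396
D_2 = 9.8547
D_3 = 11.3723
D_4 = 13.1237
D_5 = 14.4452
D_6 = 15.8998
D_7 = 17.5010
D_8 = 19.2633
TV_8 = 19.9953/(0.132−0.038) = 212.7161
P₀ = Σ Dₜ/(1+r)ᵗ + TV_8/(1+r)^8 = 139.7771

$139.78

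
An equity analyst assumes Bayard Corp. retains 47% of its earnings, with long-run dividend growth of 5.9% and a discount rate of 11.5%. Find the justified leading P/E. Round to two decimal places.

Payout ratio b = 1 − 0.47 = 0.53.
Justified leading P/E = b/(r−g) = 0.53/(0.115−0.059) = 9.4643

9.46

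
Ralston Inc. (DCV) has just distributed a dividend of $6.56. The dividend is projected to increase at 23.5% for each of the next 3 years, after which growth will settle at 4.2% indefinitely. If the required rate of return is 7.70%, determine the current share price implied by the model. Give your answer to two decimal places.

$320.52

Two-stage DDM. Project D₁…D_3 at 0.235, terminal growth 0.042, discount at r = 0.077.
D_1 = 8.1016
D_2 = 10.0055
D_3 = 12.3568
Terminal value at t=3: TV = D_4/(r−g) = 12.8757/(0.077−0.042) = 367.8785
P₀ = 8.1016/(1+0.077)^1 + 10.0055/(1+0.077)^2 + 12.3568/(1+0.077)^3 + 367.8785/(1+0.077)^3 = 320.5207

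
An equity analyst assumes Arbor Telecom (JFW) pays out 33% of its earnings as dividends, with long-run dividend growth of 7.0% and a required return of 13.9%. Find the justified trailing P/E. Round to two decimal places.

Justified trailing P/E = b(1+g)/(r−g) = 0.33×(1+0.07)/(0.139−0.07) = 5.1174

5.12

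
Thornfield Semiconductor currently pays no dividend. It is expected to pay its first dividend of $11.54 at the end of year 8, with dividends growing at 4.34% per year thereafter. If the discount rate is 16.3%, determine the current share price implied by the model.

$33.53

Deferred-dividend DDM. At t=7 the remaining stream is a growing perpetuity with first payment D_8 = 11.54.
V_7 = D_8/(r−g) = 11.54/(0.163−0.0434) = 96.4883
P₀ = V_7/(1+r)^7 = 96.4883/(1+0.163)^7 = 33.5287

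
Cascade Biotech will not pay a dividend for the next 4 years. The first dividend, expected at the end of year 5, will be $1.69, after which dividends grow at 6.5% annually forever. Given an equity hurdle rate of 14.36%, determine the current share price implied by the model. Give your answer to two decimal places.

Deferred-dividend DDM. At t=4 the remaining stream is a growing perpetuity with first payment D_5 = 1.69.
V_4 = D_5/(r−g) = 1.69/(0.1436−0.065) = 21.5013
P₀ = V_4/(1+r)^4 = 21.5013/(1+0.1436)^4 = 12.5709

$12.57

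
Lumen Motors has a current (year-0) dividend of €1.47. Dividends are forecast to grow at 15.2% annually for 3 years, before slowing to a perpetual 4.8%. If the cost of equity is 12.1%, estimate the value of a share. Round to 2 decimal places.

€27.56

Two-stage DDM. Project D₁…D_3 at 0.152, terminal growth 0.048, discount at r = 0.121.
D_1 = 1.6934
D_2 = 1.9508
D_3 = 2.2474
Terminal value at t=3: TV = D_4/(r−g) = 2.3552/(0.121−0.048) = 32.2636
P₀ = 1.6934/(1+0.121)^1 + 1.9508/(1+0.121)^2 + 2.2474/(1+0.121)^3 + 32.2636/(1+0.121)^3 = 27.5616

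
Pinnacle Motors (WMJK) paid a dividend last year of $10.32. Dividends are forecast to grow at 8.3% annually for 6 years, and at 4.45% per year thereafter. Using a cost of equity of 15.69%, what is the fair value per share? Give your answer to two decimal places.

Two-stage DDM. Project D₁…D_6 at 0.083, terminal growth 0.0445, discount at r = 0.1569.
D_1 = 11.1766
D_2 = 12.1042
D_3 = 13.1089
D_4 = 14.1969
D_5 = 15.3752
D_6 = 16.6514
Terminal value at t=6: TV = D_7/(r−g) = 17.3924/(0.1569−0.0445) = 154.7364
P₀ = 11.1766/(1+0.1569)^1 + 12.1042/(1+0.1569)^2 + 13.1089/(1+0.1569)^3 + 14.1969/(1+0.1569)^4 + 15.3752/(1+0.1569)^5 + 16.6514/(1+0.1569)^6 + 154.7364/(1+0.1569)^6 = 113.9980

$114.00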